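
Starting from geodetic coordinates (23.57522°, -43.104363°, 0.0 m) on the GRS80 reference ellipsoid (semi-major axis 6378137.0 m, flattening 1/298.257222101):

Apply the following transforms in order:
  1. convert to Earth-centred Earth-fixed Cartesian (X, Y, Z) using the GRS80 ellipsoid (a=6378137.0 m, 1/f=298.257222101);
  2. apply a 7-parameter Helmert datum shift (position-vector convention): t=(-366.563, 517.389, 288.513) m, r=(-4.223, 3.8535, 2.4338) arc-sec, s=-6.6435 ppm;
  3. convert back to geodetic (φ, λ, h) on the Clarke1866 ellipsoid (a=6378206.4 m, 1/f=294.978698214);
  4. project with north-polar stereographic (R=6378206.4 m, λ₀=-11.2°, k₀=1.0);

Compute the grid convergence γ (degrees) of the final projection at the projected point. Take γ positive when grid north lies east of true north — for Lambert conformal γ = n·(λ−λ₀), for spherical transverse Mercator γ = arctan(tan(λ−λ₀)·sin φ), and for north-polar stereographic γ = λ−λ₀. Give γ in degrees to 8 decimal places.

start: φ=23.575220°, λ=-43.104363°, h=0.000 m
→ ECEF (a=6378137.000, f=1/298.257222101): X=4270358.8450, Y=-3996741.1142, Z=2535233.6942
→ Helmert 7p (PV): X=4270058.4343, Y=-3996094.8803, Z=2535507.4122
→ geod (Bowring, a=6378206.400): φ=23.58144400°, λ=-43.10175167°, h=-527.6933 m
→ into stereo (λ₀=-11.2°): φ=23.58144400°, λ−λ₀=-31.90175167°
convergence γ = -31.90175167°

-31.90175167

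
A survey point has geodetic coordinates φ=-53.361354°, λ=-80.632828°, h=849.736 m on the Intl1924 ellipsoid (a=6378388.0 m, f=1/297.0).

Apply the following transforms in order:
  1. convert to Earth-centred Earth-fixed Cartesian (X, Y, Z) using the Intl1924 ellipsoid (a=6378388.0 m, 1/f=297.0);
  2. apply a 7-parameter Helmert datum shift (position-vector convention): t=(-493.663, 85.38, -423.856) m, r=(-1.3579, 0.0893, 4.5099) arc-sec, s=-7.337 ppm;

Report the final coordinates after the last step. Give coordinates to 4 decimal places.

X=620542.9170 m, Y=-3764212.3896 m, Z=-5095789.8218 m

start: φ=-53.361354°, λ=-80.632828°, h=849.736 m
→ ECEF (a=6378388.000, f=1/297.0): X=620961.0375, Y=-3764305.4208, Z=-5095427.8634
→ Helmert 7p (PV): X=620542.9170, Y=-3764212.3896, Z=-5095789.8218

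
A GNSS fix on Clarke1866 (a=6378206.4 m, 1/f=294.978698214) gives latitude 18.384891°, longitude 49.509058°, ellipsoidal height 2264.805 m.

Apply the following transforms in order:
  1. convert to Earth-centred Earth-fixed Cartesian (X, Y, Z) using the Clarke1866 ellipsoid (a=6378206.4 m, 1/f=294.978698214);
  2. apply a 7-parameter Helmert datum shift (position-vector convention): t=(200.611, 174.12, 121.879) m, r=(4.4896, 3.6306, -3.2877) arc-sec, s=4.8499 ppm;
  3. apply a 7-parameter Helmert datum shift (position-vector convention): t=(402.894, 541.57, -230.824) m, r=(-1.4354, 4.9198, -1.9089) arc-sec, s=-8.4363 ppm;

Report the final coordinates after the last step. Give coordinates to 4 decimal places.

X=3933666.7711 m, Y=4606853.8739 m, Z=1999238.6920 m

start: φ=18.384891°, λ=49.509058°, h=2264.805 m
→ ECEF (a=6378206.400, f=1/294.978698214): X=3932878.4352, Y=4606283.3973, Z=1999449.6420
→ Helmert 7p (PV): X=3933206.7349, Y=4606373.6494, Z=1999612.2544
→ Helmert 7p (PV): X=3933666.7711, Y=4606853.8739, Z=1999238.6920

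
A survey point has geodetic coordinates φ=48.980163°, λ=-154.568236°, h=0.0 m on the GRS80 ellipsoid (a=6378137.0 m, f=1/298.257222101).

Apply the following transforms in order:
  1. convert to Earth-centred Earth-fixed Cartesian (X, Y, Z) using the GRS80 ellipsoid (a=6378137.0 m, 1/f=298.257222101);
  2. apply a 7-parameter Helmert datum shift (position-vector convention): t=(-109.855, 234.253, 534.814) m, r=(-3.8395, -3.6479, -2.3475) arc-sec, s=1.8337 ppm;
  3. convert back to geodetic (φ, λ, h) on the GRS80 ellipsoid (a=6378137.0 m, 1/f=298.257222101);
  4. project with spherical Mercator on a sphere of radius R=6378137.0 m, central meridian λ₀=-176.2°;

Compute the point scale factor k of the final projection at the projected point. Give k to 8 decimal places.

start: φ=48.980163°, λ=-154.568236°, h=0.000 m
→ ECEF (a=6378137.000, f=1/298.257222101): X=-3787680.2920, Y=-1801096.7974, Z=4789111.1511
→ Helmert 7p (PV): X=-3787902.2888, Y=-1800733.5927, Z=4789621.2861
→ geod (Bowring, a=6378137.000): φ=48.98287134°, λ=-154.57401924°, h=414.1229 m
→ into merc (λ₀=-176.2°): φ=48.98287134°, λ−λ₀=21.62598076°
scale k = 1.52372914

1.52372914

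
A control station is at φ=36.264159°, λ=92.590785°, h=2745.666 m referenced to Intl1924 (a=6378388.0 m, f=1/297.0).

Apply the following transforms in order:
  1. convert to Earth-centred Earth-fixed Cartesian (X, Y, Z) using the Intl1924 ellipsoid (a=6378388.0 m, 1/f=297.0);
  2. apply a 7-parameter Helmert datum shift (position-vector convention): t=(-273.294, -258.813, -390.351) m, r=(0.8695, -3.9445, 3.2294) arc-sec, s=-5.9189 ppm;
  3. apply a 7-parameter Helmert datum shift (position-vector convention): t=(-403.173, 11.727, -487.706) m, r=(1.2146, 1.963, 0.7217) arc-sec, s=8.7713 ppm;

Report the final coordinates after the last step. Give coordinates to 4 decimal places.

start: φ=36.264159°, λ=92.590785°, h=2745.666 m
→ ECEF (a=6378388.000, f=1/297.0): X=-232844.2665, Y=5145892.0715, Z=3753548.8356
→ Helmert 7p (PV): X=-233268.5293, Y=5145583.3321, Z=3753153.5071
→ Helmert 7p (PV): X=-233656.0338, Y=5145617.2756, Z=3752731.2414

X=-233656.0338 m, Y=5145617.2756 m, Z=3752731.2414 m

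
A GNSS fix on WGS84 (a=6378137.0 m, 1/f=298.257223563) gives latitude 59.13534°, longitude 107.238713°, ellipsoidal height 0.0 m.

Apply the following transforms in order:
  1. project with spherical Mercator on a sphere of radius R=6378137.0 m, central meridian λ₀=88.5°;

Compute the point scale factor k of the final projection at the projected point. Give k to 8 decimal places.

start: φ=59.135340°, λ=107.238713°, h=0.000 m
→ into merc (λ₀=88.5°): φ=59.13534000°, λ−λ₀=18.73871300°
scale k = 1.94927252

1.94927252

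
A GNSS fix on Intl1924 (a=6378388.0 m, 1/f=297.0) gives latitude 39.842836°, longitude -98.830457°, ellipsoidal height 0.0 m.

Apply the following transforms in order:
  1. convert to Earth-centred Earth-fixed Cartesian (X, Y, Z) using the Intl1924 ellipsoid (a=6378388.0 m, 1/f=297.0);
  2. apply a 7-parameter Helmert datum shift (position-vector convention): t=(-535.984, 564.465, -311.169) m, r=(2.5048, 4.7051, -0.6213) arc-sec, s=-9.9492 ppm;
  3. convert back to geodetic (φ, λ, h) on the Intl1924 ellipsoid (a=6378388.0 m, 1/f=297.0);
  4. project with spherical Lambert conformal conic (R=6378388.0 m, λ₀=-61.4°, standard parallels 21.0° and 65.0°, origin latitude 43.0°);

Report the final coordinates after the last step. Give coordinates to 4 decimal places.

start: φ=39.842836°, λ=-98.830457°, h=0.000 m
→ ECEF (a=6378388.000, f=1/297.0): X=-752838.1945, Y=-4845998.6705, Z=4064670.2686
→ Helmert 7p (PV): X=-753288.5669, Y=-4845433.0833, Z=4064276.9849
→ geod (Bowring, a=6378388.000): φ=39.84294218°, λ=-98.83667141°, h=-627.9777 m
→ lcc (R=6378388.0, λ₀=-61.4°): E=-2869786.7732, N=342514.1456

E=-2869786.7732 m, N=342514.1456 m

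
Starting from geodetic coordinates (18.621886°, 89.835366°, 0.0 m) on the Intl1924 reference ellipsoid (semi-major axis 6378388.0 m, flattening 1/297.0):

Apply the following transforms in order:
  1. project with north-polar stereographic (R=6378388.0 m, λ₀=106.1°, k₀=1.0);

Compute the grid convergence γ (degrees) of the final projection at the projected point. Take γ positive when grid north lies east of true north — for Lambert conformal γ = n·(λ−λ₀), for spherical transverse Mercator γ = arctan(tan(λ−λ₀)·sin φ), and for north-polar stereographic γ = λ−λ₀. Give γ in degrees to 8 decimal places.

start: φ=18.621886°, λ=89.835366°, h=0.000 m
→ into stereo (λ₀=106.1°): φ=18.62188600°, λ−λ₀=-16.26463400°
convergence γ = -16.26463400°

-16.26463400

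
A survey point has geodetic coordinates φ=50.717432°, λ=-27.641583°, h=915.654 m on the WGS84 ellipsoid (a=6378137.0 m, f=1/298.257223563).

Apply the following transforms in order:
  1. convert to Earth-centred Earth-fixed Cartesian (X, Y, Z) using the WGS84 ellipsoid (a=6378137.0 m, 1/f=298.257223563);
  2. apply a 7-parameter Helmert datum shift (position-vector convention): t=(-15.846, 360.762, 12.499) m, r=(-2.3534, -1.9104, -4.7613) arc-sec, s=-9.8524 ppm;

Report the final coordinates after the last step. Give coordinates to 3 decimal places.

start: φ=50.717432°, λ=-27.641583°, h=915.654 m
→ ECEF (a=6378137.000, f=1/298.257223563): X=3585095.9063, Y=-1877557.1468, Z=4914410.8753
→ Helmert 7p (PV): X=3584955.8822, Y=-1877204.5709, Z=4914429.5819

X=3584955.882 m, Y=-1877204.571 m, Z=4914429.582 m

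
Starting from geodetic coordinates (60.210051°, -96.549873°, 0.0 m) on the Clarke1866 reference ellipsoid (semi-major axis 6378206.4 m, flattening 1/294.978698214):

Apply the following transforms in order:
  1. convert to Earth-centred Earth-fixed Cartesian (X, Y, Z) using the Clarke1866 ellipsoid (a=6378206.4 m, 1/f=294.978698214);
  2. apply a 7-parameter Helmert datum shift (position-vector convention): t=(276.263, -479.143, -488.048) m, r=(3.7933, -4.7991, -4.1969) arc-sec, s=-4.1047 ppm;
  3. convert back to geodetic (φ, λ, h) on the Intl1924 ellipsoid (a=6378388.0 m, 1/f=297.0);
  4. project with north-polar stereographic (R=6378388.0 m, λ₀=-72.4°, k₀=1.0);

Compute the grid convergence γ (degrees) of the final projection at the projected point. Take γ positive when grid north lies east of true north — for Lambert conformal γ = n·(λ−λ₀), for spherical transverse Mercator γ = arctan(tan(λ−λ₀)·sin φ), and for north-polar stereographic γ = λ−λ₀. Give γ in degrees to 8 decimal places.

-24.14719295

start: φ=60.210051°, λ=-96.549873°, h=0.000 m
→ ECEF (a=6378206.400, f=1/294.978698214): X=-362387.2424, Y=-3156203.7176, Z=5511944.0208
→ Helmert 7p (PV): X=-362301.9555, Y=-3156763.8985, Z=5511366.8727
→ geod (Bowring, a=6378388.000): φ=60.20208171°, λ=-96.54719295°, h=-521.0372 m
→ into stereo (λ₀=-72.4°): φ=60.20208171°, λ−λ₀=-24.14719295°
convergence γ = -24.14719295°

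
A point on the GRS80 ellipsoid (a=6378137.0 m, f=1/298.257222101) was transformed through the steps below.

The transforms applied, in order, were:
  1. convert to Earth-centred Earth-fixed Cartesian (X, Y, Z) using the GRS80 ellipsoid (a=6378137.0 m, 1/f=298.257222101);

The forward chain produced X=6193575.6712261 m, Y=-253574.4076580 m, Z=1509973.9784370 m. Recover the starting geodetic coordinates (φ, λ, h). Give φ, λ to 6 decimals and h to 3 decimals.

start: X=6193575.6712, Y=-253574.4077, Z=1509973.9784 m
→ geod (Bowring, a=6378137.000): φ=13.77892800°, λ=-2.34446700°, h=3090.1310 m

φ=13.778928°, λ=-2.344467°, h=3090.131 m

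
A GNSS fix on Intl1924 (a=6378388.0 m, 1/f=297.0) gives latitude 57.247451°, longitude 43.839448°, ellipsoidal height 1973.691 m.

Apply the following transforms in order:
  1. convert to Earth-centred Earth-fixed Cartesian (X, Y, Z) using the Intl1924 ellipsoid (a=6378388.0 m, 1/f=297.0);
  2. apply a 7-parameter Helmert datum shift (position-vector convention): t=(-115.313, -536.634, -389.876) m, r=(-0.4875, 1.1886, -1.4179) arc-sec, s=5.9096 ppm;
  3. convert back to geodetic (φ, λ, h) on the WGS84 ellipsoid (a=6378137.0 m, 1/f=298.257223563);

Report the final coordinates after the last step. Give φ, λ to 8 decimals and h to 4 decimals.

start: φ=57.247451°, λ=43.839448°, h=1973.691 m
→ ECEF (a=6378388.000, f=1/297.0): X=2495702.3607, Y=2396593.1417, Z=5342630.2358
→ Helmert 7p (PV): X=2495649.0580, Y=2396066.1419, Z=5342251.8867
→ geod (Bowring, a=6378137.000): φ=57.24791204°, λ=43.83376432°, h=1623.6608 m

φ=57.24791204°, λ=43.83376432°, h=1623.6608 m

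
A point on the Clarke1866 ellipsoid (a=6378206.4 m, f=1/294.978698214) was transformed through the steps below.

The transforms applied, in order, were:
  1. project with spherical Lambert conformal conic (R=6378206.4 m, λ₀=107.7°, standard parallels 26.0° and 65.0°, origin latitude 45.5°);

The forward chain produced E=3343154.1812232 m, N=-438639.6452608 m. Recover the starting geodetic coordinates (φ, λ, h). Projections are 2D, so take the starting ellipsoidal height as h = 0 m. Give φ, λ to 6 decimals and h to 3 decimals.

start: E=3343154.1812, N=-438639.6453 m
→ lcc⁻¹: φ=33.40636000°, λ=146.49545300°

φ=33.406360°, λ=146.495453°, h=0.000 m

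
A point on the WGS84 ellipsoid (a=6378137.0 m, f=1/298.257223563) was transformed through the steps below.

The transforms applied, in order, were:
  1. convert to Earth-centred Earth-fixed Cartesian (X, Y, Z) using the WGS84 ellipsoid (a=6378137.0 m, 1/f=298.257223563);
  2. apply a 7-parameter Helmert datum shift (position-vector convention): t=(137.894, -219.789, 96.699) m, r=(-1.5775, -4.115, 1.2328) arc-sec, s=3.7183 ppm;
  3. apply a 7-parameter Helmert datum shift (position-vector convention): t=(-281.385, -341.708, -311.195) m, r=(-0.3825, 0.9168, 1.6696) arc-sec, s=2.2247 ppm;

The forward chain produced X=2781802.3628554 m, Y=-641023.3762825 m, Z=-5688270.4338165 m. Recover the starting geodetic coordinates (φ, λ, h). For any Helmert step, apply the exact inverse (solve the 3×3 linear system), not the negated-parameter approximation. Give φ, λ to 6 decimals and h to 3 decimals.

φ=-63.503754°, λ=-12.964927°, h=3152.484 m

start: X=2781802.3629, Y=-641023.3763, Z=-5688270.4338 m
→ Helmert⁻¹: X=2782097.6541, Y=-640692.2147, Z=-5687935.4072
→ Helmert⁻¹: X=2781832.1107, Y=-640443.1687, Z=-5688071.3523
→ geod (Bowring, a=6378137.000): φ=-63.50375400°, λ=-12.96492700°, h=3152.4840 m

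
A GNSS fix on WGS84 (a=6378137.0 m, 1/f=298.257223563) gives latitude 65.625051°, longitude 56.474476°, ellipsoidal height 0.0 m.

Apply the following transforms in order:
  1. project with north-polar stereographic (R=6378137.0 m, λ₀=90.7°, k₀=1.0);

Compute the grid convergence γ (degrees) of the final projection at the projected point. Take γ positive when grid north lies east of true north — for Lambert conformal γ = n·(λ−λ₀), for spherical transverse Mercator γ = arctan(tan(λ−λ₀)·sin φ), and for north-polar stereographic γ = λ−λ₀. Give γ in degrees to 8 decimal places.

start: φ=65.625051°, λ=56.474476°, h=0.000 m
→ into stereo (λ₀=90.7°): φ=65.62505100°, λ−λ₀=-34.22552400°
convergence γ = -34.22552400°

-34.22552400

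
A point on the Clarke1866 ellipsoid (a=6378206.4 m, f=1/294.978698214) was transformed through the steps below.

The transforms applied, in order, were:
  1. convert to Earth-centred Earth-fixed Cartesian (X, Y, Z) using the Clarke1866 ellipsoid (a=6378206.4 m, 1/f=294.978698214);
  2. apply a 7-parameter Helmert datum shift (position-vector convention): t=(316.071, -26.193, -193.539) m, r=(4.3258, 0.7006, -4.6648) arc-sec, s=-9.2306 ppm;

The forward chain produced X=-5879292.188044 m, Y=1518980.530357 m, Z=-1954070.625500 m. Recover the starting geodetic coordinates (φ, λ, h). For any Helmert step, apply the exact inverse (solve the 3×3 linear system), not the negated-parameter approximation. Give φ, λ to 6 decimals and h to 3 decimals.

φ=-17.949781°, λ=165.515935°, h=3138.832 m

start: X=-5879292.1880, Y=1518980.5304, Z=-1954070.6255 m
→ Helmert⁻¹: X=-5879690.2447, Y=1518846.7939, Z=-1953946.9465
→ geod (Bowring, a=6378206.400): φ=-17.94978100°, λ=165.51593500°, h=3138.8320 m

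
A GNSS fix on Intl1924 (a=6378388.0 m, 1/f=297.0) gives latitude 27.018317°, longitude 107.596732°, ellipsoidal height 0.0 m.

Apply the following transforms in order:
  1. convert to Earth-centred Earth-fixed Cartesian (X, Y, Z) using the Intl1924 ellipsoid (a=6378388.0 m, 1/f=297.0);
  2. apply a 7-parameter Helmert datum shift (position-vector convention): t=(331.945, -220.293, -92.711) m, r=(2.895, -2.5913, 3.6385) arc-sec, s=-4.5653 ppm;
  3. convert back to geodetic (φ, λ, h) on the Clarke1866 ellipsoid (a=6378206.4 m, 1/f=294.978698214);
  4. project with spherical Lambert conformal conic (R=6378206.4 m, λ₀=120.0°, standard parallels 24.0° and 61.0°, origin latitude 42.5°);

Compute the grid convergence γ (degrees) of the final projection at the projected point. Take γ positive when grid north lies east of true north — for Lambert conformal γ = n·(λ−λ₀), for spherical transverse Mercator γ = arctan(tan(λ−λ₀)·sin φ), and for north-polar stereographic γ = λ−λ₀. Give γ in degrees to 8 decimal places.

-8.53588985

start: φ=27.018317°, λ=107.596732°, h=0.000 m
→ ECEF (a=6378388.000, f=1/297.0): X=-1719028.0323, Y=5420135.5833, Z=2880063.5363
→ Helmert 7p (PV): X=-1718820.0319, Y=5419819.7998, Z=2880012.1542
→ geod (Bowring, a=6378206.400): φ=27.02046424°, λ=107.59569608°, h=-135.7503 m
→ into lcc (λ₀=120.0°): φ=27.02046424°, λ−λ₀=-12.40430392°
convergence γ = -8.53588985°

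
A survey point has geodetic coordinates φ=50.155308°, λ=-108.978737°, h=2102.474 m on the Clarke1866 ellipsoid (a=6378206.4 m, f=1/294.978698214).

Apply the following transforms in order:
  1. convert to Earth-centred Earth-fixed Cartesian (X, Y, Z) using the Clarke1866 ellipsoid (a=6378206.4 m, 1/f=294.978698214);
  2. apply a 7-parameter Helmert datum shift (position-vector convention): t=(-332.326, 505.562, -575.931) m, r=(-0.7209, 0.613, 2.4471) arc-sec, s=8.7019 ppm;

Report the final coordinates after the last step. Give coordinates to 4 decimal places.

start: φ=50.155308°, λ=-108.978737°, h=2102.474 m
→ ECEF (a=6378206.400, f=1/294.978698214): X=-1332121.4550, Y=-3873430.6886, Z=4875285.1784
→ Helmert 7p (PV): X=-1332404.9297, Y=-3872957.5977, Z=4874769.1684

X=-1332404.9297 m, Y=-3872957.5977 m, Z=4874769.1684 m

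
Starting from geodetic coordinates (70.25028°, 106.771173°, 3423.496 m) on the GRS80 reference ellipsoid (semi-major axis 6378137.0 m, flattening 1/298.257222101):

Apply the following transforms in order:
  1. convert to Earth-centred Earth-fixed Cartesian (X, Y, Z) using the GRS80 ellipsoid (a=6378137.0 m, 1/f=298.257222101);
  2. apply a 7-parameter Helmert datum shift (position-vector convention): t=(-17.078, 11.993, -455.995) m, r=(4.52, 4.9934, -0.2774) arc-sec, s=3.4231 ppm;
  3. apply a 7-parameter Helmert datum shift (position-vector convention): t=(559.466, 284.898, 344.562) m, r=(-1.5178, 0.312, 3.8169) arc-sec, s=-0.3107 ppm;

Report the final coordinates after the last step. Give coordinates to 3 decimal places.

start: φ=70.250280°, λ=106.771173°, h=3423.496 m
→ ECEF (a=6378137.000, f=1/298.257222101): X=-624083.5282, Y=2070829.2643, Z=5983754.7211
→ Helmert 7p (PV): X=-623955.0981, Y=2070718.0594, Z=5983379.6968
→ Helmert 7p (PV): X=-623424.7060, Y=2071034.7965, Z=5983708.1062

X=-623424.706 m, Y=2071034.797 m, Z=5983708.106 m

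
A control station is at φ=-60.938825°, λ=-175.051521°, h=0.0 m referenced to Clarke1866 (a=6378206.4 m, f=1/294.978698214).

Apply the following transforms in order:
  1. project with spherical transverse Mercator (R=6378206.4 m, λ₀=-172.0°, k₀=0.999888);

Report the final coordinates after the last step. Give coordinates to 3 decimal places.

start: φ=-60.938825°, λ=-175.051521°, h=0.000 m
→ tm (R=6378206.4, λ₀=-172.0°): E=-164946.0258, N=-6786833.7737

E=-164946.026 m, N=-6786833.774 m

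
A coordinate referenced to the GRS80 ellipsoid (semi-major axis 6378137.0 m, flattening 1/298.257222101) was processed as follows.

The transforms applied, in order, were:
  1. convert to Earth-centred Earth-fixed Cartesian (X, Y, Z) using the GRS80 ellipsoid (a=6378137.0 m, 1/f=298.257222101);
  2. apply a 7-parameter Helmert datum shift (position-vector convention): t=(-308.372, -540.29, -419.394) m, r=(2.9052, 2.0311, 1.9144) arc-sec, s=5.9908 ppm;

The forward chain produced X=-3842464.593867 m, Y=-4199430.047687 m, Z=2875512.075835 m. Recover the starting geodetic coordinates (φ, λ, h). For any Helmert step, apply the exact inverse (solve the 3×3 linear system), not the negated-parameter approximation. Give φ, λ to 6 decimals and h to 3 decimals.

start: X=-3842464.5939, Y=-4199430.0477, Z=2875512.0758 m
→ Helmert⁻¹: X=-3842200.4940, Y=-4198788.4356, Z=2875935.5456
→ geod (Bowring, a=6378137.000): φ=26.96308300°, λ=-132.46080900°, h=3011.0290 m

φ=26.963083°, λ=-132.460809°, h=3011.029 m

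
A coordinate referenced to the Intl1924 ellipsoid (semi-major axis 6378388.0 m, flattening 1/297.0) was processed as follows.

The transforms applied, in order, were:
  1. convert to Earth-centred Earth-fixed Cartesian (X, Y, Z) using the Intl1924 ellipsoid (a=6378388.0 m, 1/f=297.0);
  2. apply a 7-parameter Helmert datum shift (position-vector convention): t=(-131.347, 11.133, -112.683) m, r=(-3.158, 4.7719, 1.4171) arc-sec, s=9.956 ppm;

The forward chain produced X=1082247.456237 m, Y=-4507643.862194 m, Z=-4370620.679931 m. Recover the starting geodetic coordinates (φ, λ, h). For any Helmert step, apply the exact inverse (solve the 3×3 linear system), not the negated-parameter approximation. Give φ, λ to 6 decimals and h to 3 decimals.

φ=-43.506265°, λ=-76.496743°, h=2854.222 m

start: X=1082247.4562, Y=-4507643.8622, Z=-4370620.6799 m
→ Helmert⁻¹: X=1082438.1699, Y=-4507550.6398, Z=-4370508.4550
→ geod (Bowring, a=6378388.000): φ=-43.50626500°, λ=-76.49674300°, h=2854.2220 m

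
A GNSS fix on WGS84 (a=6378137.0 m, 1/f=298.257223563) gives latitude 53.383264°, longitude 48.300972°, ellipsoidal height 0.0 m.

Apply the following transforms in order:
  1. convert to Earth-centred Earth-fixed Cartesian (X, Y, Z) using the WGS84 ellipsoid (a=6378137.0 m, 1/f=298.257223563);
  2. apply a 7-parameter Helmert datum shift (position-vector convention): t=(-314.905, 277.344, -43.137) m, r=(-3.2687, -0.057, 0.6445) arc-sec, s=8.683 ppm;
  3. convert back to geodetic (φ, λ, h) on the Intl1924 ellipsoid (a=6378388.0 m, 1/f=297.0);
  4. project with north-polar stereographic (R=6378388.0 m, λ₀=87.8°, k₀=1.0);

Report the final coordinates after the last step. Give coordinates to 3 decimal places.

start: φ=53.383264°, λ=48.300972°, h=0.000 m
→ ECEF (a=6378137.000, f=1/298.257223563): X=2536162.1309, Y=2846623.2008, Z=5096098.8367
→ Helmert 7p (PV): X=2535858.9444, Y=2847013.9458, Z=5096055.5389
→ geod (Bowring, a=6378388.000): φ=53.38316901°, λ=48.30828015°, h=-173.2220 m
→ stereo (R=6378388.0, λ₀=87.8°): E=-2684402.1049, N=-3257399.1504

E=-2684402.105 m, N=-3257399.150 m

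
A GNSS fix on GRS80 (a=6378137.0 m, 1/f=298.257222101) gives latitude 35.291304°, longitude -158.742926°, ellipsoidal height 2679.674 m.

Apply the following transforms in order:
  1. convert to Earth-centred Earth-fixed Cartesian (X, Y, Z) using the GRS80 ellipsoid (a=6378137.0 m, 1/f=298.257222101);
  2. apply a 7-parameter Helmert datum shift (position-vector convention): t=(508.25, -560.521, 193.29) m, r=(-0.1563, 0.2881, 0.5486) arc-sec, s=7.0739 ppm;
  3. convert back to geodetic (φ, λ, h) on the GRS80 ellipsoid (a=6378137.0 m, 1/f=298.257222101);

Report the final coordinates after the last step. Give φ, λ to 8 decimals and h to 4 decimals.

φ=35.29422218°, λ=-158.73501602°, h=2615.7621 m

start: φ=35.291304°, λ=-158.742926°, h=2679.674 m
→ ECEF (a=6378137.000, f=1/298.257222101): X=-4859264.8786, Y=-1890355.4721, Z=3665841.3387
→ Helmert 7p (PV): X=-4858780.8545, Y=-1890939.5116, Z=3666068.7802
→ geod (Bowring, a=6378137.000): φ=35.29422218°, λ=-158.73501602°, h=2615.7621 m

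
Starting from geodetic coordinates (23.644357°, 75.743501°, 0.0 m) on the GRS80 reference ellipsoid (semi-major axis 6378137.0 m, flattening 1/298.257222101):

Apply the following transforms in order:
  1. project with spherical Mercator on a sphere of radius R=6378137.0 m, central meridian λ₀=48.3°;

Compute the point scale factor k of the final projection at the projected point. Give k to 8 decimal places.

start: φ=23.644357°, λ=75.743501°, h=0.000 m
→ into merc (λ₀=48.3°): φ=23.64435700°, λ−λ₀=27.44350100°
scale k = 1.09164047

1.09164047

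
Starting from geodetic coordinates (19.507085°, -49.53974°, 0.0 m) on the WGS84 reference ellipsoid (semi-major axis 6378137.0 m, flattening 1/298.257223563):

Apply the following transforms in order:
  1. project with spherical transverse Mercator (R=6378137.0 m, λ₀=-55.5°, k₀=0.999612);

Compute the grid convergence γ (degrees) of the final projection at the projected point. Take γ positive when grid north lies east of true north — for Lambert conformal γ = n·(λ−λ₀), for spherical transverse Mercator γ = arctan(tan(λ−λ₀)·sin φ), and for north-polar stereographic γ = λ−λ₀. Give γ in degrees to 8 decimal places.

1.99667216

start: φ=19.507085°, λ=-49.539740°, h=0.000 m
→ into tm (λ₀=-55.5°): φ=19.50708500°, λ−λ₀=5.96026000°
convergence γ = 1.99667216°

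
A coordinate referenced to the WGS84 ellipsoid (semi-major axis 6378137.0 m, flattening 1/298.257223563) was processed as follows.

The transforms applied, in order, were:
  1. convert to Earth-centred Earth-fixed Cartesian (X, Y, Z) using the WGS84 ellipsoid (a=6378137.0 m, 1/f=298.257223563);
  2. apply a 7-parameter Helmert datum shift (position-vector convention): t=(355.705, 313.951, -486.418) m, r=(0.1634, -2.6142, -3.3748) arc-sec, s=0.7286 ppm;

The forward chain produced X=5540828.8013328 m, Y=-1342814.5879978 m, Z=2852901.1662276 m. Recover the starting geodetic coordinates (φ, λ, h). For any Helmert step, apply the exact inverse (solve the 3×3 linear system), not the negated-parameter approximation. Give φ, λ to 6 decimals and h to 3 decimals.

start: X=5540828.8013, Y=-1342814.5880, Z=2852901.1662 m
→ Helmert⁻¹: X=5540527.1965, Y=-1343034.6487, Z=2853316.3485
→ geod (Bowring, a=6378137.000): φ=26.74207600°, λ=-13.62578900°, h=1318.7360 m

φ=26.742076°, λ=-13.625789°, h=1318.736 m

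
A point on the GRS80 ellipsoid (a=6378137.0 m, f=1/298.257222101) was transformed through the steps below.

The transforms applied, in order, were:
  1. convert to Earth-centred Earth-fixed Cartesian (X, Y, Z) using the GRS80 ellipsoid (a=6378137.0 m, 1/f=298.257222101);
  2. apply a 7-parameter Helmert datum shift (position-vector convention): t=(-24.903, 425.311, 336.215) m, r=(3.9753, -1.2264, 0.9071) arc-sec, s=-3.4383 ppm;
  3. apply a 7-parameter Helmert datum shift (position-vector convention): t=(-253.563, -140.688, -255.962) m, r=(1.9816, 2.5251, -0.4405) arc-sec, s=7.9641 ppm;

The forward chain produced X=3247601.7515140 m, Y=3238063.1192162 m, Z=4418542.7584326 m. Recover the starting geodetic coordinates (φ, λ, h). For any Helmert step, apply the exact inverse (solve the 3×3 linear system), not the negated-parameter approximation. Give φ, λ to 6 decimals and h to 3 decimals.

start: X=3247601.7515, Y=3238063.1192, Z=4418542.7584 m
→ Helmert⁻¹: X=3247768.4382, Y=3238227.4054, Z=4418772.1784
→ Helmert⁻¹: X=3247845.0180, Y=3237884.0982, Z=4418369.4413
→ geod (Bowring, a=6378137.000): φ=44.12509600°, λ=44.91200400°, h=416.0460 m

φ=44.125096°, λ=44.912004°, h=416.046 m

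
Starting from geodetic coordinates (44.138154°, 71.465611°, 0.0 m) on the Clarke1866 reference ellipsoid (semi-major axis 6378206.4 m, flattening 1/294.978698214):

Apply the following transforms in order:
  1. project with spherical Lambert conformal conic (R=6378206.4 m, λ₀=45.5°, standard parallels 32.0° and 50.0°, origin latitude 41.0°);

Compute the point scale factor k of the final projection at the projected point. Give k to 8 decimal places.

start: φ=44.138154°, λ=71.465611°, h=0.000 m
→ into lcc (λ₀=45.5°): φ=44.13815400°, λ−λ₀=25.96561100°
scale k = 0.98897513

0.98897513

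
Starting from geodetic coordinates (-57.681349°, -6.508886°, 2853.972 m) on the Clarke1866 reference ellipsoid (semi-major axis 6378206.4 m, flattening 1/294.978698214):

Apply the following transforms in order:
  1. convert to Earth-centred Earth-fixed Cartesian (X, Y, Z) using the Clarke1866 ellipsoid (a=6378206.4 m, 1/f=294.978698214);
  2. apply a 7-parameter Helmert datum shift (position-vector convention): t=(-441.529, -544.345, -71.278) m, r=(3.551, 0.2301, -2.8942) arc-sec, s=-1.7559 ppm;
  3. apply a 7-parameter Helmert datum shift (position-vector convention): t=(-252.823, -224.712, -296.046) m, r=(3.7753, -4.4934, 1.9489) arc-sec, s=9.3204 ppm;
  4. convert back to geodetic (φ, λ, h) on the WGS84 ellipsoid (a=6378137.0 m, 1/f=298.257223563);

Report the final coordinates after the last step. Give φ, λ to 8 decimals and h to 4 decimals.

start: φ=-57.681349°, λ=-6.508886°, h=2853.972 m
→ ECEF (a=6378206.400, f=1/294.978698214): X=3397719.2486, Y=-387655.0115, Z=-5369059.4046
→ Helmert 7p (PV): X=3397260.3247, Y=-388153.9187, Z=-5369131.7192
→ Helmert 7p (PV): X=3397159.7986, Y=-388251.8759, Z=-5369410.9034
→ geod (Bowring, a=6378137.000): φ=-57.68480557°, λ=-6.51988569°, h=2789.7198 m

φ=-57.68480557°, λ=-6.51988569°, h=2789.7198 m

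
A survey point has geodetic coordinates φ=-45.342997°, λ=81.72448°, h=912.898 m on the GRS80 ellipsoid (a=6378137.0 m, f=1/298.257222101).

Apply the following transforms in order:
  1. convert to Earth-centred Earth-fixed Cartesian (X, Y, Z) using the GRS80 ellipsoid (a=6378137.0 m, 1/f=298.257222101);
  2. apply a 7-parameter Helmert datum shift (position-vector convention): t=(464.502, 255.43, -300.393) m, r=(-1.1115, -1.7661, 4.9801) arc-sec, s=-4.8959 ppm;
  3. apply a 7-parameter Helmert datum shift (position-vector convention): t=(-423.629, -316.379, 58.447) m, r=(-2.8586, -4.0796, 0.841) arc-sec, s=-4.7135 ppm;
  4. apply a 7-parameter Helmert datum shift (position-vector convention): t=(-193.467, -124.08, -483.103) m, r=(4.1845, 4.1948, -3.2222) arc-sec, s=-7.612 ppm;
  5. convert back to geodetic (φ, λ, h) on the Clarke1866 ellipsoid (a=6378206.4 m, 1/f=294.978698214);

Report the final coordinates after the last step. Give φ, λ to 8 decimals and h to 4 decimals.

start: φ=-45.342997°, λ=81.724480°, h=912.898 m
→ ECEF (a=6378137.000, f=1/298.257222101): X=646433.3961, Y=4444432.6312, Z=-4514871.1512
→ Helmert 7p (PV): X=646826.0840, Y=4444657.5800, Z=-4515167.8545
→ Helmert 7p (PV): X=646470.5867, Y=4444260.3135, Z=-4515136.9298
→ Helmert 7p (PV): X=646249.8016, Y=4444183.9029, Z=-4515508.6506
→ geod (Bowring, a=6378206.400): φ=-45.35091231°, λ=81.72634119°, h=1225.6370 m

φ=-45.35091231°, λ=81.72634119°, h=1225.6370 m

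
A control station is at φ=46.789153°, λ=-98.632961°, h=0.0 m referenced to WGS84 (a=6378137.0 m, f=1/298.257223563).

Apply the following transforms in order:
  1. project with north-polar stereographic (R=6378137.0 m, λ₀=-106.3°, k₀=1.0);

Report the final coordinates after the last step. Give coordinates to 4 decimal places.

E=674013.0595 m, N=-5006799.0152 m

start: φ=46.789153°, λ=-98.632961°, h=0.000 m
→ stereo (R=6378137.0, λ₀=-106.3°): E=674013.0595, N=-5006799.0152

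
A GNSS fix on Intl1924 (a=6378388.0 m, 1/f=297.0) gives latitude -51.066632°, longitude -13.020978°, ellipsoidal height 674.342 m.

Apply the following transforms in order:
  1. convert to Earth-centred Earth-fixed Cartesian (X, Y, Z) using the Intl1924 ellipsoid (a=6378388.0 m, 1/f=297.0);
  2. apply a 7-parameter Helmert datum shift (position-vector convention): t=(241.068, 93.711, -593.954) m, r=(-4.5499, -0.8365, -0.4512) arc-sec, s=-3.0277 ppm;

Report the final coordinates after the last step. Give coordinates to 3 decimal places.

start: φ=-51.066632°, λ=-13.020978°, h=674.342 m
→ ECEF (a=6378388.000, f=1/297.0): X=3913599.9421, Y=-905035.1477, Z=-4938826.9361
→ Helmert 7p (PV): X=3913847.2103, Y=-905056.2004, Z=-4939370.1017

X=3913847.210 m, Y=-905056.200 m, Z=-4939370.102 m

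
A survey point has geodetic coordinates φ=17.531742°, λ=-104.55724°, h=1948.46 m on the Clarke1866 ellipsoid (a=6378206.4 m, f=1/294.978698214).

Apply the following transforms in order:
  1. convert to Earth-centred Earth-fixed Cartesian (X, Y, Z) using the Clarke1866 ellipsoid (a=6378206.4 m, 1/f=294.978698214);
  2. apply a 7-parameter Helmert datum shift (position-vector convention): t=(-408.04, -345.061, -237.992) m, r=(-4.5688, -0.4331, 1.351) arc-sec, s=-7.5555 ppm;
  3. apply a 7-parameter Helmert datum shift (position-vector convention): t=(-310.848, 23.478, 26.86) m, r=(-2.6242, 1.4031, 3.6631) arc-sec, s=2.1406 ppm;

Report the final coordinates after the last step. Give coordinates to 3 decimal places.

start: φ=17.531742°, λ=-104.557240°, h=1948.460 m
→ ECEF (a=6378206.400, f=1/294.978698214): X=-1529614.5677, Y=-5890298.6243, Z=1909501.7725
→ Helmert 7p (PV): X=-1529976.4800, Y=-5890566.9043, Z=1909376.6116
→ Helmert 7p (PV): X=-1530173.0026, Y=-5890558.9148, Z=1909492.9092

X=-1530173.003 m, Y=-5890558.915 m, Z=1909492.909 m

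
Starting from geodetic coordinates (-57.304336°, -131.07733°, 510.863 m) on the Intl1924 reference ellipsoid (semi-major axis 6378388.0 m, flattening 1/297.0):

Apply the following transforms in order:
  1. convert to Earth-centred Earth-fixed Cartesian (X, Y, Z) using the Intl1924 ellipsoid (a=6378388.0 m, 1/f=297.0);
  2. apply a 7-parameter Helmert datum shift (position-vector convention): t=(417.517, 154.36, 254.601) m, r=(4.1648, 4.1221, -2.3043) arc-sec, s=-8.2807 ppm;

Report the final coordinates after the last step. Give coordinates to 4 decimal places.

X=-2269219.7086 m, Y=-2603369.4622 m, Z=-5344533.4053 m

start: φ=-57.304336°, λ=-131.077330°, h=510.863 m
→ ECEF (a=6378388.000, f=1/297.0): X=-2269520.1191, Y=-2603678.6556, Z=-5344825.0483
→ Helmert 7p (PV): X=-2269219.7086, Y=-2603369.4622, Z=-5344533.4053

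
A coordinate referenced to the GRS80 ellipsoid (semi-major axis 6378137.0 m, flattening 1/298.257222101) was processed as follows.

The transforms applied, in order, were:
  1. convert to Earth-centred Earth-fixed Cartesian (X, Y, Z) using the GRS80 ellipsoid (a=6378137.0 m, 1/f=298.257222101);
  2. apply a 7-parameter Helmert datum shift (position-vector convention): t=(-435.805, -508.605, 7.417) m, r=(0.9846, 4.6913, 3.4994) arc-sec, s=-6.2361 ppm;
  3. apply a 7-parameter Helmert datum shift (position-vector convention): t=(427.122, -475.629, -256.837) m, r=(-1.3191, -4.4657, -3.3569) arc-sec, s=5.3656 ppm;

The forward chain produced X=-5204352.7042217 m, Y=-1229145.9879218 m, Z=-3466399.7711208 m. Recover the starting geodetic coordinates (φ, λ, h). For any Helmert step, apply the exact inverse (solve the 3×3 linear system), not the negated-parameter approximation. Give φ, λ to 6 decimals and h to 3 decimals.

start: X=-5204352.7042, Y=-1229145.9879, Z=-3466399.7711 m
→ Helmert⁻¹: X=-5204806.9429, Y=-1228726.3073, Z=-3466019.5084
→ Helmert⁻¹: X=-5204345.5948, Y=-1228153.6126, Z=-3466161.0455
→ geod (Bowring, a=6378137.000): φ=-33.12751600°, λ=-166.72191400°, h=640.9960 m

φ=-33.127516°, λ=-166.721914°, h=640.996 m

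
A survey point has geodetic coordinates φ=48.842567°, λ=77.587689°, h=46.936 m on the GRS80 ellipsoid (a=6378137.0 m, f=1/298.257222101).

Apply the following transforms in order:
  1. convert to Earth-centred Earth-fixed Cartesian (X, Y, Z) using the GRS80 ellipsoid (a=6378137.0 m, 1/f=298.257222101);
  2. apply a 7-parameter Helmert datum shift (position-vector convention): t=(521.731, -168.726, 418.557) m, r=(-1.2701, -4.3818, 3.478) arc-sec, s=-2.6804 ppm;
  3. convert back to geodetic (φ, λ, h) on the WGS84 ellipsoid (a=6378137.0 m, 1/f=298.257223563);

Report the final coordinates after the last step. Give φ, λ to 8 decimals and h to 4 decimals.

start: φ=48.842567°, λ=77.587689°, h=46.936 m
→ ECEF (a=6378137.000, f=1/298.257222101): X=903987.0584, Y=4107360.6809, Z=4779089.7687
→ Helmert 7p (PV): X=904335.5843, Y=4107225.6161, Z=4779489.4282
→ geod (Bowring, a=6378137.000): φ=48.84531784°, λ=77.58265627°, h=310.3498 m

φ=48.84531784°, λ=77.58265627°, h=310.3498 m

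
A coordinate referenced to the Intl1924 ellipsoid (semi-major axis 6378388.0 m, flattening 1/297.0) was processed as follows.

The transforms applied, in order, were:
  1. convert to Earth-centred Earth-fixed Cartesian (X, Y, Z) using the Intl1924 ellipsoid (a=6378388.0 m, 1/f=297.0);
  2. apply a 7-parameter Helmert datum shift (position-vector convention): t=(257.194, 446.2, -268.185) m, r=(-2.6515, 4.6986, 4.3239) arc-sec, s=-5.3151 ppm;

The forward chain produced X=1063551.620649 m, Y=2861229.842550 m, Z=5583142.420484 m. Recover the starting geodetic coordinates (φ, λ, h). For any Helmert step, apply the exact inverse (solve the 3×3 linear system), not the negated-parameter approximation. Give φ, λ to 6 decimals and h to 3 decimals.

start: X=1063551.6206, Y=2861229.8425, Z=5583142.4205 m
→ Helmert⁻¹: X=1063232.8576, Y=2860704.7846, Z=5583501.2758
→ geod (Bowring, a=6378388.000): φ=61.50163400°, λ=69.61150300°, h=1309.4790 m

φ=61.501634°, λ=69.611503°, h=1309.479 m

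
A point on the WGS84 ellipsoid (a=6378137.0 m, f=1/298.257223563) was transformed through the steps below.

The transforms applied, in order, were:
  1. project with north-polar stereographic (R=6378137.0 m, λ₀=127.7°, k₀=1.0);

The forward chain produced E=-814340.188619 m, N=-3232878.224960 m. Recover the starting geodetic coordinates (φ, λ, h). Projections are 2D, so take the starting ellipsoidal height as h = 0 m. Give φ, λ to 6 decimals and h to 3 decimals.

φ=60.706610°, λ=113.561708°, h=0.000 m

start: E=-814340.1886, N=-3232878.2250 m
→ stereo⁻¹: φ=60.70661000°, λ=113.56170800°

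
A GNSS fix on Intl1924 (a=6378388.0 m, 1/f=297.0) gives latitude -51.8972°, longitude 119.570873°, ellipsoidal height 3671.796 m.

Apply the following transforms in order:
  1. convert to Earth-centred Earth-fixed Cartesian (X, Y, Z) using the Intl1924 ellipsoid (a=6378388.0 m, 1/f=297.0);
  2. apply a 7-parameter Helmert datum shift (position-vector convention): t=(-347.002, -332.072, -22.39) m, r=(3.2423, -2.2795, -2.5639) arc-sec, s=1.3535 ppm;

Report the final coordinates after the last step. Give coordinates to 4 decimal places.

start: φ=-51.897200°, λ=119.570873°, h=3671.796 m
→ ECEF (a=6378388.000, f=1/297.0): X=-1947559.0113, Y=3432385.4925, Z=-4998740.8196
→ Helmert 7p (PV): X=-1947810.7415, Y=3432160.8505, Z=-4998737.5444

X=-1947810.7415 m, Y=3432160.8505 m, Z=-4998737.5444 m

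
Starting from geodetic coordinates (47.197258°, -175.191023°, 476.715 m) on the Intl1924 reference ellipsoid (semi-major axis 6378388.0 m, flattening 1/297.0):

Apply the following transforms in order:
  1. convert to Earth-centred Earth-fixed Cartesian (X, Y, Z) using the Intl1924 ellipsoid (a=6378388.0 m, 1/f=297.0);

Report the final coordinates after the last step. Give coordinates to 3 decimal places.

start: φ=47.197258°, λ=-175.191023°, h=476.715 m
→ ECEF (a=6378388.000, f=1/297.0): X=-4326866.0516, Y=-364019.8088, Z=4657129.1582

X=-4326866.052 m, Y=-364019.809 m, Z=4657129.158 m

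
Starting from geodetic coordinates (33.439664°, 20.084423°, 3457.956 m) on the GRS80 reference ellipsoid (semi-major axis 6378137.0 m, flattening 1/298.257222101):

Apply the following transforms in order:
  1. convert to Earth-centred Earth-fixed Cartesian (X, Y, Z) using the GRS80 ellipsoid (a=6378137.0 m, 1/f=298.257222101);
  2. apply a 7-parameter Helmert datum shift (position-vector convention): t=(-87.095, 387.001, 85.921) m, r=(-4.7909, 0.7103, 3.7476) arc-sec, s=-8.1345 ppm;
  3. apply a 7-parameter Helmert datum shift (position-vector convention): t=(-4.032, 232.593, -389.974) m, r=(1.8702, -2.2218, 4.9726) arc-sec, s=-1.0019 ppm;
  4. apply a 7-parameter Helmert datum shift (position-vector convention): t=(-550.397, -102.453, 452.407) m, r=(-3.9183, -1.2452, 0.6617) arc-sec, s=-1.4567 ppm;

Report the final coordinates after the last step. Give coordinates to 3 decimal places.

X=5005652.097 m, Y=1831408.445 m, Z=3496775.001 m

start: φ=33.439664°, λ=20.084423°, h=3457.956 m
→ ECEF (a=6378137.000, f=1/298.257222101): X=5006476.6632, Y=1830567.0542, Z=3496657.4852
→ Helmert 7p (PV): X=5006327.6251, Y=1831111.3418, Z=3496655.2042
→ Helmert 7p (PV): X=5006236.7686, Y=1831431.0878, Z=3496332.2556
→ Helmert 7p (PV): X=5005652.0968, Y=1831408.4448, Z=3496775.0009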